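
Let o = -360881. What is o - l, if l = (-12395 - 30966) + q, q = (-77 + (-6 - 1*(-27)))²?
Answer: -320656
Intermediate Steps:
q = 3136 (q = (-77 + (-6 + 27))² = (-77 + 21)² = (-56)² = 3136)
l = -40225 (l = (-12395 - 30966) + 3136 = -43361 + 3136 = -40225)
o - l = -360881 - 1*(-40225) = -360881 + 40225 = -320656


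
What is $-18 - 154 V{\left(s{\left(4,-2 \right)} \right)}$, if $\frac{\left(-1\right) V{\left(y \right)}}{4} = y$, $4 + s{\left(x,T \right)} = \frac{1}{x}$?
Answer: $-2328$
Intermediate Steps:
$s{\left(x,T \right)} = -4 + \frac{1}{x}$
$V{\left(y \right)} = - 4 y$
$-18 - 154 V{\left(s{\left(4,-2 \right)} \right)} = -18 - 154 \left(- 4 \left(-4 + \frac{1}{4}\right)\right) = -18 - 154 \left(\left(-4\right) \left(- \frac{15}{4}\right)\right) = -18 - 2310 = -2328$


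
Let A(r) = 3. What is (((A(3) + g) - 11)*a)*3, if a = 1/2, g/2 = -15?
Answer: -57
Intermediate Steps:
g = -30 (g = 2*(-15) = -30)
a = ½ ≈ 0.50000
(((A(3) + g) - 11)*a)*3 = (((3 - 30) - 11)*(½))*3 = ((-27 - 11)*(½))*3 = -38*½*3 = -19*3 = -57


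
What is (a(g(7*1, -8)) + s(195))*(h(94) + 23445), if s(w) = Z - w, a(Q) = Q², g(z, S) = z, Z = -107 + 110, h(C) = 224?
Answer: -3384667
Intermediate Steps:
Z = 3
s(w) = 3 - w
(a(g(7*1, -8)) + s(195))*(h(94) + 23445) = ((7*1)² + (3 - 1*195))*(224 + 23445) = (7² + (3 - 195))*23669 = (49 - 192)*23669 = -143*23669 = -3384667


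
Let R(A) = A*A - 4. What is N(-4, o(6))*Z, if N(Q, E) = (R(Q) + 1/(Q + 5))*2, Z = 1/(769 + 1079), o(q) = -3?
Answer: 13/924 ≈ 0.014069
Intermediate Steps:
R(A) = -4 + A² (R(A) = A² - 4 = -4 + A²)
Z = 1/1848 ≈ 0.00054113
N(Q, E) = -8 + 2*Q² + 2/(5 + Q) (N(Q, E) = ((-4 + Q²) + 1/(Q + 5))*2 = ((-4 + Q²) + 1/(5 + Q))*2 = (-4 + Q² + 1/(5 + Q))*2 = -8 + 2*Q² + 2/(5 + Q))
N(-4, o(6))*Z = (2*(-19 + 5*(-4)² - 4*(-4 + (-4)²))/(5 - 4))*(1/1848) = (2*(-19 + 5*16 - 4*(-4 + 16))/1)*(1/1848) = (2*1*(-19 + 80 - 4*12))*(1/1848) = (2*1*(-19 + 80 - 48))*(1/1848) = (2*1*13)*(1/1848) = 26*(1/1848) = 13/924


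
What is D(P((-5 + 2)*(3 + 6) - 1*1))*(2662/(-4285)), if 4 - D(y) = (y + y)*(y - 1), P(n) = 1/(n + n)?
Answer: -1654433/671888 ≈ -2.4624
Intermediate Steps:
P(n) = 1/(2*n)
D(y) = 4 - 2*y*(-1 + y) (D(y) = 4 - (y + y)*(y - 1) = 4 - 2*y*(-1 + y))
D(P((-5 + 2)*(3 + 6) - 1*1))*(2662/(-4285)) = (4 - 2*1/(4*((-5 + 2)*(3 + 6) - 1*1)**2) + 2*(1/(2*((-5 + 2)*(3 + 6) - 1*1))))*(2662/(-4285)) = (4 - 2*1/(4*(-3*9 - 1)**2) + 2*(1/(2*(-3*9 - 1))))*(2662*(-1/4285)) = (4 - 2*1/(4*(-27 - 1)**2) + 2*(1/(2*(-27 - 1))))*(-2662/4285) = (4 - 2*((1/2)/(-28))**2 + 2*((1/2)/(-28)))*(-2662/4285) = (4 - 2*((1/2)*(-1/28))**2 + 2*((1/2)*(-1/28)))*(-2662/4285) = (4 - 2*(-1/56)**2 + 2*(-1/56))*(-2662/4285) = (4 - 2*1/3136 - 1/28)*(-2662/4285) = (4 - 1/1568 - 1/28)*(-2662/4285) = (6215/1568)*(-2662/4285) = -1654433/671888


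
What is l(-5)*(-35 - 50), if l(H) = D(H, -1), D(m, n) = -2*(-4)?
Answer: -680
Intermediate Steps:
D(m, n) = 8
l(H) = 8
l(-5)*(-35 - 50) = 8*(-35 - 50) = 8*(-85) = -680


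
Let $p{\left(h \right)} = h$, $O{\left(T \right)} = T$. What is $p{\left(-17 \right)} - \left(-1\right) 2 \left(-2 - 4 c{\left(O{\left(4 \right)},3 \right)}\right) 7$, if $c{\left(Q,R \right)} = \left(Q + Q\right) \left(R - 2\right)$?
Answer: $-493$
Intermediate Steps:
$c{\left(Q,R \right)} = 2 Q \left(-2 + R\right)$
$p{\left(-17 \right)} - \left(-1\right) 2 \left(-2 - 4 c{\left(O{\left(4 \right)},3 \right)}\right) 7 = -17 - \left(-1\right) 2 \left(-2 - 4 \cdot 2 \cdot 4 \left(-2 + 3\right)\right) 7 = -17 - - 2 \left(-2 - 4 \cdot 2 \cdot 4 \cdot 1\right) 7 = -17 - - 2 \left(-2 - 32\right) 7 = -17 - \left(-2\right) \left(-34\right) 7 = -17 - 68 \cdot 7 = -17 - 476 = -493$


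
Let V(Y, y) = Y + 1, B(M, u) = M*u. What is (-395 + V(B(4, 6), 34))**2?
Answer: 136900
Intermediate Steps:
V(Y, y) = 1 + Y
(-395 + V(B(4, 6), 34))**2 = (-395 + (1 + 4*6))**2 = (-395 + (1 + 24))**2 = (-395 + 25)**2 = (-370)**2 = 136900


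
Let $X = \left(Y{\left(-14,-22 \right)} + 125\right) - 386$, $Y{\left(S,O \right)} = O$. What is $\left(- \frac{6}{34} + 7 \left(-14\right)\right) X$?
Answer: $\frac{472327}{17} \approx 27784.0$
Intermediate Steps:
$X = -283$ ($X = \left(-22 + 125\right) - 386 = 103 - 386 = -283$)
$\left(- \frac{6}{34} + 7 \left(-14\right)\right) X = \left(- \frac{6}{34} + 7 \left(-14\right)\right) \left(-283\right) = \left(\left(-6\right) \frac{1}{34} - 98\right) \left(-283\right) = \left(- \frac{3}{17} - 98\right) \left(-283\right) = \left(- \frac{1669}{17}\right) \left(-283\right) = \frac{472327}{17}$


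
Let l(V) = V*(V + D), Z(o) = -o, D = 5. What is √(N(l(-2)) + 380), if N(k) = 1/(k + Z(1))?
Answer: √18613/7 ≈ 19.490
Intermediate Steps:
l(V) = V*(5 + V) (l(V) = V*(V + 5) = V*(5 + V))
N(k) = 1/(-1 + k) (N(k) = 1/(k - 1*1) = 1/(k - 1) = 1/(-1 + k))
√(N(l(-2)) + 380) = √(1/(-1 - 2*(5 - 2)) + 380) = √(1/(-1 - 2*3) + 380) = √(1/(-1 - 6) + 380) = √(1/(-7) + 380) = √(-⅐ + 380) = √(2659/7) = √18613/7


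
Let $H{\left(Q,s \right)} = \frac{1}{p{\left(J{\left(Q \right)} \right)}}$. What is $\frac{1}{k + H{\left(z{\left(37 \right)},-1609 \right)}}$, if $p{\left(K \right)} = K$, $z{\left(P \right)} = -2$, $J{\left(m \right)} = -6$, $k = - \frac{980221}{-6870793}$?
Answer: $- \frac{41224758}{989467} \approx -41.664$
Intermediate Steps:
$k = \frac{980221}{6870793}$ ($k = \left(-980221\right) \left(- \frac{1}{6870793}\right) = \frac{980221}{6870793} \approx 0.14266$)
$H{\left(Q,s \right)} = - \frac{1}{6}$ ($H{\left(Q,s \right)} = \frac{1}{-6} = - \frac{1}{6}$)
$\frac{1}{k + H{\left(z{\left(37 \right)},-1609 \right)}} = \frac{1}{\frac{980221}{6870793} - \frac{1}{6}} = \frac{1}{- \frac{989467}{41224758}} = - \frac{41224758}{989467}$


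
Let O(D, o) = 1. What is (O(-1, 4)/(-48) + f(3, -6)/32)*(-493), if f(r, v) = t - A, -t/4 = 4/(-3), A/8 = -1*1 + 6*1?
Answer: 26129/48 ≈ 544.35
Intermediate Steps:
A = 40 (A = 8*(-1*1 + 6*1) = 8*(-1 + 6) = 8*5 = 40)
t = 16/3 (t = -16/(-3) = -16*(-1)/3 = -4*(-4/3) = 16/3 ≈ 5.3333)
f(r, v) = -104/3 (f(r, v) = 16/3 - 1*40 = 16/3 - 40 = -104/3)
(O(-1, 4)/(-48) + f(3, -6)/32)*(-493) = (1/(-48) - 104/3/32)*(-493) = (1*(-1/48) - 104/3*1/32)*(-493) = (-1/48 - 13/12)*(-493) = -53/48*(-493) = 26129/48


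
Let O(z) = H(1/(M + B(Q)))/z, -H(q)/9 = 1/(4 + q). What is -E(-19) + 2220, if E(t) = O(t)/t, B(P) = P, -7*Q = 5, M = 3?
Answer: 56900964/25631 ≈ 2220.0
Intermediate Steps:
Q = -5/7 (Q = -⅐*5 = -5/7 ≈ -0.71429)
H(q) = -9/(4 + q)
O(z) = -144/(71*z) (O(z) = (-9/(4 + 1/(3 - 5/7)))/z = (-9/(4 + 1/(16/7)))/z = (-9/(4 + 7/16))/z = (-9/71/16)/z = (-9*16/71)/z = -144/(71*z))
E(t) = -144/(71*t²) (E(t) = (-144/(71*t))/t = -144/(71*t²))
-E(-19) + 2220 = -(-144)/(71*(-19)²) + 2220 = -(-144)/(71*361) + 2220 = -1*(-144/25631) + 2220 = 144/25631 + 2220 = 56900964/25631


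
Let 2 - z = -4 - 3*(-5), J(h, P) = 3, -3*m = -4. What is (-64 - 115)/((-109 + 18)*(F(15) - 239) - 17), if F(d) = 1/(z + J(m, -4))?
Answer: -1074/130483 ≈ -0.0082310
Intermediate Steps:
m = 4/3 (m = -1/3*(-4) = 4/3 ≈ 1.3333)
z = -9 (z = 2 - (-4 - 3*(-5)) = 2 - (-4 + 15) = 2 - 1*11 = 2 - 11 = -9)
F(d) = -1/6 (F(d) = 1/(-9 + 3) = 1/(-6) = -1/6)
(-64 - 115)/((-109 + 18)*(F(15) - 239) - 17) = (-64 - 115)/((-109 + 18)*(-1/6 - 239) - 17) = -179/(-91*(-1435/6) - 17) = -179/(130585/6 - 17) = -179/130483/6 = -179*6/130483 = -1074/130483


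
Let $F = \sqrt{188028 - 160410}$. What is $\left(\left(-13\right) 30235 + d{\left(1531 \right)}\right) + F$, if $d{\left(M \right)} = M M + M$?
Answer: $1952437 + \sqrt{27618} \approx 1.9526 \cdot 10^{6}$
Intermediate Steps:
$F = \sqrt{27618} \approx 166.19$
$d{\left(M \right)} = M + M^{2}$ ($d{\left(M \right)} = M^{2} + M = M + M^{2}$)
$\left(\left(-13\right) 30235 + d{\left(1531 \right)}\right) + F = \left(\left(-13\right) 30235 + 1531 \left(1 + 1531\right)\right) + \sqrt{27618} = \left(-393055 + 1531 \cdot 1532\right) + \sqrt{27618} = \left(-393055 + 2345492\right) + \sqrt{27618} = 1952437 + \sqrt{27618}$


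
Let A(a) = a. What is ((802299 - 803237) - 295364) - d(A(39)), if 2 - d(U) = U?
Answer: -296265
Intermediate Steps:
d(U) = 2 - U
((802299 - 803237) - 295364) - d(A(39)) = ((802299 - 803237) - 295364) - (2 - 1*39) = (-938 - 295364) - (2 - 39) = -296302 - 1*(-37) = -296302 + 37 = -296265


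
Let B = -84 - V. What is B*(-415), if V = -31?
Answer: 21995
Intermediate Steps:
B = -53 (B = -84 - 1*(-31) = -84 + 31 = -53)
B*(-415) = -53*(-415) = 21995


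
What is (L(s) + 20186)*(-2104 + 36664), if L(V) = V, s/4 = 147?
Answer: 717949440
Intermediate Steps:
s = 588 (s = 4*147 = 588)
(L(s) + 20186)*(-2104 + 36664) = (588 + 20186)*(-2104 + 36664) = 20774*34560 = 717949440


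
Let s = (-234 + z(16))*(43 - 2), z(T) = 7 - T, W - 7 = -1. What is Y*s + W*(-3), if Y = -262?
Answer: 2610288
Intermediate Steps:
W = 6 (W = 7 - 1 = 6)
s = -9963 (s = (-234 + (7 - 1*16))*(43 - 2) = (-234 + (7 - 16))*41 = (-234 - 9)*41 = -243*41 = -9963)
Y*s + W*(-3) = -262*(-9963) + 6*(-3) = 2610306 - 18 = 2610288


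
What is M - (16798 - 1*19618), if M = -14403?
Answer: -11583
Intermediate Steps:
M - (16798 - 1*19618) = -14403 - (16798 - 1*19618) = -14403 - (16798 - 19618) = -14403 - 1*(-2820) = -14403 + 2820 = -11583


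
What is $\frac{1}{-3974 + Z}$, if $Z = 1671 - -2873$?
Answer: $\frac{1}{570} \approx 0.0017544$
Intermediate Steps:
$Z = 4544$ ($Z = 1671 + 2873 = 4544$)
$\frac{1}{-3974 + Z} = \frac{1}{-3974 + 4544} = \frac{1}{570}$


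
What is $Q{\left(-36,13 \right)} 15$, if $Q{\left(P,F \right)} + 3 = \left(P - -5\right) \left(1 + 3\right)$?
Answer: $-1905$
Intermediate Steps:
$Q{\left(P,F \right)} = 17 + 4 P$ ($Q{\left(P,F \right)} = -3 + \left(P - -5\right) \left(1 + 3\right) = -3 + \left(P + 5\right) 4 = -3 + \left(5 + P\right) 4 = -3 + \left(20 + 4 P\right) = 17 + 4 P$)
$Q{\left(-36,13 \right)} 15 = \left(17 + 4 \left(-36\right)\right) 15 = \left(17 - 144\right) 15 = \left(-127\right) 15 = -1905$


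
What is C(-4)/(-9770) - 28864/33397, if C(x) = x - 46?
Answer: -28033143/32628869 ≈ -0.85915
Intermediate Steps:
C(x) = -46 + x
C(-4)/(-9770) - 28864/33397 = (-46 - 4)/(-9770) - 28864/33397 = -50*(-1/9770) - 28864*1/33397 = 5/977 - 28864/33397 = -28033143/32628869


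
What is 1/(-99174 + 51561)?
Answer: -1/47613 ≈ -2.1003e-5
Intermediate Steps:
1/(-99174 + 51561) = 1/(-47613) = -1/47613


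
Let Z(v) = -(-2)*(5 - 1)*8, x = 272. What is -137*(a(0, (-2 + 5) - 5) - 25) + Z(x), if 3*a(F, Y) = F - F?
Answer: 3489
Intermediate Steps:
a(F, Y) = 0 (a(F, Y) = (F - F)/3 = (⅓)*0 = 0)
Z(v) = 64 (Z(v) = -(-2)*4*8 = -2*(-4)*8 = 8*8 = 64)
-137*(a(0, (-2 + 5) - 5) - 25) + Z(x) = -137*(0 - 25) + 64 = -137*(-25) + 64 = 3425 + 64 = 3489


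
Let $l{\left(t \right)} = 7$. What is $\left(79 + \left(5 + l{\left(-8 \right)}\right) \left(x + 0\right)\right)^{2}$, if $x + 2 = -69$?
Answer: $597529$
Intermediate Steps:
$x = -71$ ($x = -2 - 69 = -71$)
$\left(79 + \left(5 + l{\left(-8 \right)}\right) \left(x + 0\right)\right)^{2} = \left(79 + \left(5 + 7\right) \left(-71 + 0\right)\right)^{2} = \left(79 + 12 \left(-71\right)\right)^{2} = \left(79 - 852\right)^{2} = \left(-773\right)^{2} = 597529$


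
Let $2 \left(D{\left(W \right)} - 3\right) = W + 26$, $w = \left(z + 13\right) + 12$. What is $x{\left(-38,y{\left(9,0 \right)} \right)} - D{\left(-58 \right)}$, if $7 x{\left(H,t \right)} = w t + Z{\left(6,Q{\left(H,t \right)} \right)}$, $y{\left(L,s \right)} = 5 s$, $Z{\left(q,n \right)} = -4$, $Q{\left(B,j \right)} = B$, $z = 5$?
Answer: $\frac{87}{7} \approx 12.429$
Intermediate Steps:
$w = 30$ ($w = \left(5 + 13\right) + 12 = 18 + 12 = 30$)
$x{\left(H,t \right)} = - \frac{4}{7} + \frac{30 t}{7}$ ($x{\left(H,t \right)} = \frac{30 t - 4}{7} = \frac{-4 + 30 t}{7} = - \frac{4}{7} + \frac{30 t}{7}$)
$D{\left(W \right)} = 16 + \frac{W}{2}$ ($D{\left(W \right)} = 3 + \frac{W + 26}{2} = 3 + \frac{26 + W}{2} = 3 + \left(13 + \frac{W}{2}\right) = 16 + \frac{W}{2}$)
$x{\left(-38,y{\left(9,0 \right)} \right)} - D{\left(-58 \right)} = \left(- \frac{4}{7} + \frac{30 \cdot 5 \cdot 0}{7}\right) - \left(16 + \frac{1}{2} \left(-58\right)\right) = \left(- \frac{4}{7} + \frac{30}{7} \cdot 0\right) - \left(16 - 29\right) = \left(- \frac{4}{7} + 0\right) - -13 = - \frac{4}{7} + 13 = \frac{87}{7}$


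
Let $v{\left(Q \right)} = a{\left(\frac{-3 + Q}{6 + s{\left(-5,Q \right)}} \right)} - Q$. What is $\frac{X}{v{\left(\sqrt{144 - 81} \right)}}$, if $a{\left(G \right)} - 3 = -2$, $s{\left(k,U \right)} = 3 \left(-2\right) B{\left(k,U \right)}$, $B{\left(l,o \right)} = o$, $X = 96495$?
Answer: $- \frac{96495}{62} - \frac{289485 \sqrt{7}}{62} \approx -13910.0$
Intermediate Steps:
$s{\left(k,U \right)} = - 6 U$ ($s{\left(k,U \right)} = 3 \left(-2\right) U = - 6 U$)
$a{\left(G \right)} = 1$ ($a{\left(G \right)} = 3 - 2 = 1$)
$v{\left(Q \right)} = 1 - Q$
$\frac{X}{v{\left(\sqrt{144 - 81} \right)}} = \frac{96495}{1 - \sqrt{144 - 81}} = \frac{96495}{1 - \sqrt{63}} = \frac{96495}{1 - 3 \sqrt{7}}$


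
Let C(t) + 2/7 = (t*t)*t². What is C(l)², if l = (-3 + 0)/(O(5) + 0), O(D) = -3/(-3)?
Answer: 319225/49 ≈ 6514.8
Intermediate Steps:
O(D) = 1 (O(D) = -3*(-⅓) = 1)
l = -3 (l = (-3 + 0)/(1 + 0) = -3/1 = -3*1 = -3)
C(t) = -2/7 + t⁴ (C(t) = -2/7 + (t*t)*t² = -2/7 + t²*t² = -2/7 + t⁴)
C(l)² = (-2/7 + (-3)⁴)² = (-2/7 + 81)² = (565/7)² = 319225/49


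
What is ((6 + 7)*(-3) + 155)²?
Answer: 13456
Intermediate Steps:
((6 + 7)*(-3) + 155)² = (13*(-3) + 155)² = (-39 + 155)² = 116² = 13456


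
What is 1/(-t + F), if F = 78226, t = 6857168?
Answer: -1/6778942 ≈ -1.4752e-7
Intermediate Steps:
1/(-t + F) = 1/(-1*6857168 + 78226) = 1/(-6857168 + 78226) = 1/(-6778942) = -1/6778942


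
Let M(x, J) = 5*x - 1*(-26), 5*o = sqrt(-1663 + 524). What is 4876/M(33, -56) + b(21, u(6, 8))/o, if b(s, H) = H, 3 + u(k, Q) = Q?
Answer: 4876/191 - 25*I*sqrt(1139)/1139 ≈ 25.529 - 0.74076*I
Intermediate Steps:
o = I*sqrt(1139)/5 (o = sqrt(-1663 + 524)/5 = sqrt(-1139)/5 = (I*sqrt(1139))/5 = I*sqrt(1139)/5 ≈ 6.7498*I)
u(k, Q) = -3 + Q
M(x, J) = 26 + 5*x (M(x, J) = 5*x + 26 = 26 + 5*x)
4876/M(33, -56) + b(21, u(6, 8))/o = 4876/(26 + 5*33) + (-3 + 8)/((I*sqrt(1139)/5)) = 4876/(26 + 165) + 5*(-5*I*sqrt(1139)/1139) = 4876/191 - 25*I*sqrt(1139)/1139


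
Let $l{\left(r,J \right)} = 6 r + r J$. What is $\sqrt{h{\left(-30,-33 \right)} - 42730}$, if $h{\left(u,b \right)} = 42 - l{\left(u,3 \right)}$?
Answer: $i \sqrt{42418} \approx 205.96 i$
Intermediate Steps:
$l{\left(r,J \right)} = 6 r + J r$
$h{\left(u,b \right)} = 42 - 9 u$ ($h{\left(u,b \right)} = 42 - u \left(6 + 3\right) = 42 - u 9 = 42 - 9 u$)
$\sqrt{h{\left(-30,-33 \right)} - 42730} = \sqrt{\left(42 - -270\right) - 42730} = \sqrt{\left(42 + 270\right) - 42730} = \sqrt{312 - 42730} = \sqrt{-42418} = i \sqrt{42418}$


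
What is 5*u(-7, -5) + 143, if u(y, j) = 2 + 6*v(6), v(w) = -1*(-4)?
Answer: 273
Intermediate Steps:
v(w) = 4
u(y, j) = 26 (u(y, j) = 2 + 6*4 = 2 + 24 = 26)
5*u(-7, -5) + 143 = 5*26 + 143 = 130 + 143 = 273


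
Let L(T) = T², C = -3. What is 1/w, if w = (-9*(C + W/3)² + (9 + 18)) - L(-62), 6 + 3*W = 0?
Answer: -1/3938 ≈ -0.00025394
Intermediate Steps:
W = -2 (W = -2 + (⅓)*0 = -2 + 0 = -2)
w = -3938 (w = (-9*(-3 - 2/3)² + (9 + 18)) - 1*(-62)² = (-9*(-3 - 2*⅓)² + 27) - 1*3844 = (-9*(-3 - ⅔)² + 27) - 3844 = (-9*(-11/3)² + 27) - 3844 = (-9*121/9 + 27) - 3844 = (-121 + 27) - 3844 = -94 - 3844 = -3938)
1/w = 1/(-3938) = -1/3938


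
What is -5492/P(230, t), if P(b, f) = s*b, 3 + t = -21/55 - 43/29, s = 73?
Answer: -2746/8395 ≈ -0.32710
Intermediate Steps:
t = -7759/1595 (t = -3 + (-21/55 - 43/29) = -3 - 2974/1595 = -7759/1595 ≈ -4.8646)
P(b, f) = 73*b
-5492/P(230, t) = -5492/(73*230) = -5492/16790 = -5492*1/16790 = -2746/8395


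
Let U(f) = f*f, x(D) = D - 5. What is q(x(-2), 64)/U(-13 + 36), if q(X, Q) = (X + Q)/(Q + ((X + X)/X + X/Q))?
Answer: 3648/2230793 ≈ 0.0016353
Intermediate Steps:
x(D) = -5 + D
q(X, Q) = (Q + X)/(2 + Q + X/Q) (q(X, Q) = (Q + X)/(Q + ((2*X)/X + X/Q)) = (Q + X)/(Q + (2 + X/Q)) = (Q + X)/(2 + Q + X/Q))
U(f) = f²
q(x(-2), 64)/U(-13 + 36) = (64*(64 + (-5 - 2))/((-5 - 2) + 64² + 2*64))/((-13 + 36)²) = (64*(64 - 7)/(-7 + 4096 + 128))/(23²) = (64*57/4217)/529 = (64*(1/4217)*57)*(1/529) = (3648/4217)*(1/529) = 3648/2230793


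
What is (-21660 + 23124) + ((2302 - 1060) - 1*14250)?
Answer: -11544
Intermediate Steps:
(-21660 + 23124) + ((2302 - 1060) - 1*14250) = 1464 + (1242 - 14250) = 1464 - 13008 = -11544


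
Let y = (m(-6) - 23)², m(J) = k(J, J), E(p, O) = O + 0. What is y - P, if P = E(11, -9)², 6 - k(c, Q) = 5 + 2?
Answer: 495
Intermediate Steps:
E(p, O) = O
k(c, Q) = -1 (k(c, Q) = 6 - (5 + 2) = 6 - 1*7 = 6 - 7 = -1)
m(J) = -1
y = 576 (y = (-1 - 23)² = (-24)² = 576)
P = 81 (P = (-9)² = 81)
y - P = 576 - 1*81 = 576 - 81 = 495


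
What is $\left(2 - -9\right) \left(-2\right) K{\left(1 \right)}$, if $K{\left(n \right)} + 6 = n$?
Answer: $110$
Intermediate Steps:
$K{\left(n \right)} = -6 + n$
$\left(2 - -9\right) \left(-2\right) K{\left(1 \right)} = \left(2 - -9\right) \left(-2\right) \left(-6 + 1\right) = \left(2 + 9\right) \left(-2\right) \left(-5\right) = 11 \left(-2\right) \left(-5\right) = \left(-22\right) \left(-5\right) = 110$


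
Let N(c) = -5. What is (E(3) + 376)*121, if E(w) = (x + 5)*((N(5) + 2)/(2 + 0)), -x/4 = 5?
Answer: 96437/2 ≈ 48219.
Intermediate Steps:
x = -20 (x = -4*5 = -20)
E(w) = 45/2 (E(w) = (-20 + 5)*((-5 + 2)/(2 + 0)) = -(-45)/2 = -15*(-3/2) = 45/2)
(E(3) + 376)*121 = (45/2 + 376)*121 = (797/2)*121 = 96437/2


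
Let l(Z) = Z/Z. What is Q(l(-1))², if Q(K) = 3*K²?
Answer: 9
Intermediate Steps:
l(Z) = 1
Q(l(-1))² = (3*1²)² = (3*1)² = 3² = 9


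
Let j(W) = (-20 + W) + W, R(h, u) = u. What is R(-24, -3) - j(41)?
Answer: -65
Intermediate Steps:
j(W) = -20 + 2*W
R(-24, -3) - j(41) = -3 - (-20 + 2*41) = -3 - (-20 + 82) = -3 - 1*62 = -3 - 62 = -65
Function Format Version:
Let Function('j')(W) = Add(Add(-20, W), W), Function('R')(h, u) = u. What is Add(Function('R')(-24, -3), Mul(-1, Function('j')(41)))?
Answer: -65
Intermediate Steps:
Function('j')(W) = Add(-20, Mul(2, W))
Add(Function('R')(-24, -3), Mul(-1, Function('j')(41))) = Add(-3, Mul(-1, Add(-20, Mul(2, 41)))) = Add(-3, Mul(-1, Add(-20, 82))) = Add(-3, Mul(-1, 62)) = Add(-3, -62) = -65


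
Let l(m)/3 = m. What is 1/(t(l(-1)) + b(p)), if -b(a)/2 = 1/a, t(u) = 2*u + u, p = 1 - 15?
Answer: -7/62 ≈ -0.11290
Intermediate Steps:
l(m) = 3*m
p = -14
t(u) = 3*u
b(a) = -2/a
1/(t(l(-1)) + b(p)) = 1/(3*(3*(-1)) - 2/(-14)) = 1/(3*(-3) - 2*(-1/14)) = 1/(-9 + ⅐) = 1/(-62/7) = -7/62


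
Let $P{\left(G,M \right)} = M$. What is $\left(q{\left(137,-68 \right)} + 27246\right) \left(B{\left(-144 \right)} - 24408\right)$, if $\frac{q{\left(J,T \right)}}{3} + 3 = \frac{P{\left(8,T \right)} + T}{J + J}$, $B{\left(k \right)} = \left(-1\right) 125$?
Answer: $- \frac{91539124245}{137} \approx -6.6817 \cdot 10^{8}$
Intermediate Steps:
$B{\left(k \right)} = -125$
$q{\left(J,T \right)} = -9 + \frac{3 T}{J}$ ($q{\left(J,T \right)} = -9 + 3 \frac{T + T}{J + J} = -9 + 3 \frac{2 T}{2 J} = -9 + 3 \cdot 2 T \frac{1}{2 J} = -9 + 3 \frac{T}{J} = -9 + \frac{3 T}{J}$)
$\left(q{\left(137,-68 \right)} + 27246\right) \left(B{\left(-144 \right)} - 24408\right) = \left(\left(-9 + 3 \left(-68\right) \frac{1}{137}\right) + 27246\right) \left(-125 - 24408\right) = \left(\left(-9 + 3 \left(-68\right) \frac{1}{137}\right) + 27246\right) \left(-24533\right) = \left(\left(-9 - \frac{204}{137}\right) + 27246\right) \left(-24533\right) = \left(- \frac{1437}{137} + 27246\right) \left(-24533\right) = \frac{3731265}{137} \left(-24533\right) = - \frac{91539124245}{137}$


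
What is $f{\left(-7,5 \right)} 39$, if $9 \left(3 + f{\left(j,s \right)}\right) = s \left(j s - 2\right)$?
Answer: $- \frac{2756}{3} \approx -918.67$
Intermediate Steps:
$f{\left(j,s \right)} = -3 + \frac{s \left(-2 + j s\right)}{9}$ ($f{\left(j,s \right)} = -3 + \frac{s \left(j s - 2\right)}{9} = -3 + \frac{s \left(-2 + j s\right)}{9}$)
$f{\left(-7,5 \right)} 39 = \left(-3 - \frac{10}{9} + \frac{1}{9} \left(-7\right) 5^{2}\right) 39 = \left(-3 - \frac{10}{9} + \frac{1}{9} \left(-7\right) 25\right) 39 = \left(-3 - \frac{10}{9} - \frac{175}{9}\right) 39 = \left(- \frac{212}{9}\right) 39 = - \frac{2756}{3}$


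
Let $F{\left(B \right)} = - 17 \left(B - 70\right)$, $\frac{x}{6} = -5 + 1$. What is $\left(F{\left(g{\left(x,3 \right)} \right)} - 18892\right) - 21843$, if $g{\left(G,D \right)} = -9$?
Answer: $-39392$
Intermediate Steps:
$x = -24$ ($x = 6 \left(-5 + 1\right) = 6 \left(-4\right) = -24$)
$F{\left(B \right)} = 1190 - 17 B$ ($F{\left(B \right)} = - 17 \left(-70 + B\right) = 1190 - 17 B$)
$\left(F{\left(g{\left(x,3 \right)} \right)} - 18892\right) - 21843 = \left(\left(1190 - -153\right) - 18892\right) - 21843 = \left(\left(1190 + 153\right) - 18892\right) - 21843 = \left(1343 - 18892\right) - 21843 = -17549 - 21843 = -39392$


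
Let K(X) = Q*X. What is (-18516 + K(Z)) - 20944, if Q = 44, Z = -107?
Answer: -44168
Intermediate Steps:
K(X) = 44*X
(-18516 + K(Z)) - 20944 = (-18516 + 44*(-107)) - 20944 = (-18516 - 4708) - 20944 = -23224 - 20944 = -44168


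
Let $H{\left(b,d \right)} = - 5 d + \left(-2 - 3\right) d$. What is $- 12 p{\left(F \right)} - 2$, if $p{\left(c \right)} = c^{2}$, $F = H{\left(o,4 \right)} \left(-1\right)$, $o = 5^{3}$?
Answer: $-19202$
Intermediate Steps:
$o = 125$
$H{\left(b,d \right)} = - 10 d$ ($H{\left(b,d \right)} = - 5 d - 5 d = - 10 d$)
$F = 40$ ($F = \left(-10\right) 4 \left(-1\right) = \left(-40\right) \left(-1\right) = 40$)
$- 12 p{\left(F \right)} - 2 = - 12 \cdot 40^{2} - 2 = \left(-12\right) 1600 - 2 = -19200 - 2 = -19202$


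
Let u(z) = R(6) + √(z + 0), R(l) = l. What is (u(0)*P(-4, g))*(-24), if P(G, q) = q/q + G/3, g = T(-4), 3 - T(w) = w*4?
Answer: 48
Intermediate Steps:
T(w) = 3 - 4*w (T(w) = 3 - w*4 = 3 - 4*w)
g = 19 (g = 3 - 4*(-4) = 3 + 16 = 19)
P(G, q) = 1 + G/3 (P(G, q) = 1 + G*(⅓) = 1 + G/3)
u(z) = 6 + √z (u(z) = 6 + √(z + 0) = 6 + √z)
(u(0)*P(-4, g))*(-24) = ((6 + √0)*(1 + (⅓)*(-4)))*(-24) = ((6 + 0)*(1 - 4/3))*(-24) = (6*(-⅓))*(-24) = -2*(-24) = 48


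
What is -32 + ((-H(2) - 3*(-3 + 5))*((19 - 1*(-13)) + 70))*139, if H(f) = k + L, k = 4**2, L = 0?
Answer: -311948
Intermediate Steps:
k = 16
H(f) = 16 (H(f) = 16 + 0 = 16)
-32 + ((-H(2) - 3*(-3 + 5))*((19 - 1*(-13)) + 70))*139 = -32 + ((-1*16 - 3*(-3 + 5))*((19 - 1*(-13)) + 70))*139 = -32 + ((-16 - 3*2)*((19 + 13) + 70))*139 = -32 + ((-16 - 6)*(32 + 70))*139 = -32 - 22*102*139 = -32 - 2244*139 = -32 - 311916 = -311948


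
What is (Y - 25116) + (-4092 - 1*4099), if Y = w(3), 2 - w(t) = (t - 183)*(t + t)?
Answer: -32225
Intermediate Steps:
w(t) = 2 - 2*t*(-183 + t) (w(t) = 2 - (t - 183)*(t + t) = 2 - (-183 + t)*2*t = 2 - 2*t*(-183 + t))
Y = 1082 (Y = 2 - 2*3² + 366*3 = 2 - 2*9 + 1098 = 2 - 18 + 1098 = 1082)
(Y - 25116) + (-4092 - 1*4099) = (1082 - 25116) + (-4092 - 1*4099) = -24034 + (-4092 - 4099) = -24034 - 8191 = -32225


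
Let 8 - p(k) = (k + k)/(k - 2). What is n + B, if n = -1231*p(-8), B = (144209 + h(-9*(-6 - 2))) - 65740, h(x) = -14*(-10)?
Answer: 353653/5 ≈ 70731.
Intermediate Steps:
p(k) = 8 - 2*k/(-2 + k) (p(k) = 8 - (k + k)/(k - 2) = 8 - 2*k/(-2 + k))
h(x) = 140
B = 78609 (B = (144209 + 140) - 65740 = 144349 - 65740 = 78609)
n = -39392/5 (n = -2462*(-8 + 3*(-8))/(-2 - 8) = -2462*(-8 - 24)/(-10) = -2462*(-1)*(-32)/10 = -1231*32/5 = -39392/5 ≈ -7878.4)
n + B = -39392/5 + 78609 = 353653/5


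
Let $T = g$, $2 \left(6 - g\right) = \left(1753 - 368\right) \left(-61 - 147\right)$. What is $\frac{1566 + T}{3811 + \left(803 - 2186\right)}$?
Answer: $\frac{36403}{607} \approx 59.972$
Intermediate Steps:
$g = 144046$ ($g = 6 - \frac{\left(1753 - 368\right) \left(-61 - 147\right)}{2} = 6 - \frac{1385 \left(-208\right)}{2} = 6 - -144040 = 6 + 144040 = 144046$)
$T = 144046$
$\frac{1566 + T}{3811 + \left(803 - 2186\right)} = \frac{1566 + 144046}{3811 + \left(803 - 2186\right)} = \frac{145612}{3811 - 1383} = \frac{145612}{2428} = 145612 \cdot \frac{1}{2428} = \frac{36403}{607}$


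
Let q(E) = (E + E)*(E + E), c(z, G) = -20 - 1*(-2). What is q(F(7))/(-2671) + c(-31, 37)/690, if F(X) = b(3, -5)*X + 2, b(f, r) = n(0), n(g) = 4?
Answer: -422013/307165 ≈ -1.3739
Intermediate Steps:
c(z, G) = -18 (c(z, G) = -20 + 2 = -18)
b(f, r) = 4
F(X) = 2 + 4*X (F(X) = 4*X + 2 = 2 + 4*X)
q(E) = 4*E**2 (q(E) = (2*E)*(2*E) = 4*E**2)
q(F(7))/(-2671) + c(-31, 37)/690 = (4*(2 + 4*7)**2)/(-2671) - 18/690 = (4*(2 + 28)**2)*(-1/2671) - 18*1/690 = (4*30**2)*(-1/2671) - 3/115 = (4*900)*(-1/2671) - 3/115 = 3600*(-1/2671) - 3/115 = -3600/2671 - 3/115 = -422013/307165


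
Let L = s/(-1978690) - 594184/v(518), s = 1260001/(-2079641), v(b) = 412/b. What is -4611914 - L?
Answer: -1638086499702535971163/423841379579870 ≈ -3.8649e+6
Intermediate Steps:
s = -1260001/2079641 (s = 1260001*(-1/2079641) = -1260001/2079641 ≈ -0.60587)
L = -316633492561180600017/423841379579870 (L = -1260001/2079641/(-1978690) - 594184/(412/518) = -1260001/2079641*(-1/1978690) - 594184/(412*(1/518)) = 1260001/4114964850290 - 594184/206/259 = 1260001/4114964850290 - 594184*259/206 = 1260001/4114964850290 - 76946828/103 = -316633492561180600017/423841379579870 ≈ -7.4706e+5)
-4611914 - L = -4611914 - 1*(-316633492561180600017/423841379579870) = -4611914 + 316633492561180600017/423841379579870 = -1638086499702535971163/423841379579870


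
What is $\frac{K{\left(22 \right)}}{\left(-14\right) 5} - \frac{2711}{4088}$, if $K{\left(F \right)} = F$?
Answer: $- \frac{19979}{20440} \approx -0.97745$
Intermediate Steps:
$\frac{K{\left(22 \right)}}{\left(-14\right) 5} - \frac{2711}{4088} = \frac{22}{\left(-14\right) 5} - \frac{2711}{4088} = \frac{22}{-70} - \frac{2711}{4088} = 22 \left(- \frac{1}{70}\right) - \frac{2711}{4088} = - \frac{11}{35} - \frac{2711}{4088} = - \frac{19979}{20440}$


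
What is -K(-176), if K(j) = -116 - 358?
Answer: 474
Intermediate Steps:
K(j) = -474
-K(-176) = -1*(-474) = 474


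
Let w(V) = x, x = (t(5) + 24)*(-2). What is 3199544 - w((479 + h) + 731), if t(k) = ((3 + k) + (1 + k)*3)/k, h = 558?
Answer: 15998012/5 ≈ 3.1996e+6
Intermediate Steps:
t(k) = (6 + 4*k)/k (t(k) = ((3 + k) + (3 + 3*k))/k = (6 + 4*k)/k)
x = -292/5 (x = ((4 + 6/5) + 24)*(-2) = (26/5 + 24)*(-2) = (146/5)*(-2) = -292/5 ≈ -58.400)
w(V) = -292/5
3199544 - w((479 + h) + 731) = 3199544 - 1*(-292/5) = 3199544 + 292/5 = 15998012/5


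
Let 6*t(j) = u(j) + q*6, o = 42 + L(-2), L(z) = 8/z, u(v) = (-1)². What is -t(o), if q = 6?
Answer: -37/6 ≈ -6.1667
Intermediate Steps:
u(v) = 1
o = 38 (o = 42 + 8/(-2) = 42 + 8*(-½) = 42 - 4 = 38)
t(j) = 37/6 (t(j) = (1 + 6*6)/6 = (1 + 36)/6 = (⅙)*37 = 37/6)
-t(o) = -1*37/6 = -37/6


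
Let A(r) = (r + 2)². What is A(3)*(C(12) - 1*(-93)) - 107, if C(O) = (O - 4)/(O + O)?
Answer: 6679/3 ≈ 2226.3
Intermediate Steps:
C(O) = (-4 + O)/(2*O) (C(O) = (-4 + O)/((2*O)) = (-4 + O)*(1/(2*O)) = (-4 + O)/(2*O))
A(r) = (2 + r)²
A(3)*(C(12) - 1*(-93)) - 107 = (2 + 3)²*((½)*(-4 + 12)/12 - 1*(-93)) - 107 = 5²*((½)*(1/12)*8 + 93) - 107 = 25*(⅓ + 93) - 107 = 25*(280/3) - 107 = 7000/3 - 107 = 6679/3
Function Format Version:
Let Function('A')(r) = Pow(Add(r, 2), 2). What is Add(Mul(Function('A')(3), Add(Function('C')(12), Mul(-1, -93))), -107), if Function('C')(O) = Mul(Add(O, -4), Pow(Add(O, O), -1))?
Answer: Rational(6679, 3) ≈ 2226.3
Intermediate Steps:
Function('C')(O) = Mul(Rational(1, 2), Pow(O, -1), Add(-4, O)) (Function('C')(O) = Mul(Add(-4, O), Pow(Mul(2, O), -1)) = Mul(Add(-4, O), Mul(Rational(1, 2), Pow(O, -1))) = Mul(Rational(1, 2), Pow(O, -1), Add(-4, O)))
Function('A')(r) = Pow(Add(2, r), 2)
Add(Mul(Function('A')(3), Add(Function('C')(12), Mul(-1, -93))), -107) = Add(Mul(Pow(Add(2, 3), 2), Add(Mul(Rational(1, 2), Pow(12, -1), Add(-4, 12)), Mul(-1, -93))), -107) = Add(Mul(Pow(5, 2), Add(Mul(Rational(1, 2), Rational(1, 12), 8), 93)), -107) = Add(Mul(25, Add(Rational(1, 3), 93)), -107) = Add(Mul(25, Rational(280, 3)), -107) = Add(Rational(7000, 3), -107) = Rational(6679, 3)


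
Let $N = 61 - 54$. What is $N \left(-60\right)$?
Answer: $-420$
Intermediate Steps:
$N = 7$ ($N = 61 - 54 = 7$)
$N \left(-60\right) = 7 \left(-60\right) = -420$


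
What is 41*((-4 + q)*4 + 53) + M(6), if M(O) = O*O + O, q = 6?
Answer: 2543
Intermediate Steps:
M(O) = O + O² (M(O) = O² + O = O + O²)
41*((-4 + q)*4 + 53) + M(6) = 41*((-4 + 6)*4 + 53) + 6*(1 + 6) = 41*(2*4 + 53) + 6*7 = 41*(8 + 53) + 42 = 41*61 + 42 = 2501 + 42 = 2543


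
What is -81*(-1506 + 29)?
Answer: 119637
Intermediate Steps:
-81*(-1506 + 29) = -81*(-1477) = 119637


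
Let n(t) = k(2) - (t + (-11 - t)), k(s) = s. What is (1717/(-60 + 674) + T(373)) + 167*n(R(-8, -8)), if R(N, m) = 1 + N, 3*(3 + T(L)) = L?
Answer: 4227629/1842 ≈ 2295.1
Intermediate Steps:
T(L) = -3 + L/3
n(t) = 13 (n(t) = 2 - (t + (-11 - t)) = 2 - 1*(-11) = 2 + 11 = 13)
(1717/(-60 + 674) + T(373)) + 167*n(R(-8, -8)) = (1717/(-60 + 674) + (-3 + (1/3)*373)) + 167*13 = (1717/614 + (-3 + 373/3)) + 2171 = ((1/614)*1717 + 364/3) + 2171 = (1717/614 + 364/3) + 2171 = 228647/1842 + 2171 = 4227629/1842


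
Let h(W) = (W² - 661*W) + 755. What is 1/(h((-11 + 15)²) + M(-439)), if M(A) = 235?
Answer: -1/9330 ≈ -0.00010718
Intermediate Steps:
h(W) = 755 + W² - 661*W
1/(h((-11 + 15)²) + M(-439)) = 1/((755 + ((-11 + 15)²)² - 661*(-11 + 15)²) + 235) = 1/((755 + (4²)² - 661*4²) + 235) = 1/((755 + 16² - 661*16) + 235) = 1/((755 + 256 - 10576) + 235) = 1/(-9565 + 235) = 1/(-9330) = -1/9330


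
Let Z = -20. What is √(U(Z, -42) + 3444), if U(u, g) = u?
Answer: 4*√214 ≈ 58.515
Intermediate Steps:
√(U(Z, -42) + 3444) = √(-20 + 3444) = √3424 = 4*√214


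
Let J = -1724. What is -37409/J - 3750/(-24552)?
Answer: 19269391/881826 ≈ 21.852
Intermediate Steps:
-37409/J - 3750/(-24552) = -37409/(-1724) - 3750/(-24552) = -37409*(-1/1724) - 3750*(-1/24552) = 37409/1724 + 625/4092 = 19269391/881826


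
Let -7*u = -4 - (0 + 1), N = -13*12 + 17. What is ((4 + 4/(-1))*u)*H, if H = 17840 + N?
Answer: 0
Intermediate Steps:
N = -139 (N = -156 + 17 = -139)
u = 5/7 (u = -(-4 - (0 + 1))/7 = -(-4 - 1*1)/7 = -(-4 - 1)/7 = -⅐*(-5) = 5/7 ≈ 0.71429)
H = 17701 (H = 17840 - 139 = 17701)
((4 + 4/(-1))*u)*H = ((4 + 4/(-1))*(5/7))*17701 = ((4 + 4*(-1))*(5/7))*17701 = ((4 - 4)*(5/7))*17701 = (0*(5/7))*17701 = 0*17701 = 0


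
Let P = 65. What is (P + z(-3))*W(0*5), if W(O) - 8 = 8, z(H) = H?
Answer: 992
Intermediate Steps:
W(O) = 16 (W(O) = 8 + 8 = 16)
(P + z(-3))*W(0*5) = (65 - 3)*16 = 62*16 = 992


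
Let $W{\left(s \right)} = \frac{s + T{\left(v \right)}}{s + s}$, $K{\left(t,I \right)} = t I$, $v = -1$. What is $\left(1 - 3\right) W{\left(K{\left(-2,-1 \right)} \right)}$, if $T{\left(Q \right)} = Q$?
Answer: $- \frac{1}{2} \approx -0.5$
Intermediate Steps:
$K{\left(t,I \right)} = I t$
$W{\left(s \right)} = \frac{-1 + s}{2 s}$ ($W{\left(s \right)} = \frac{s - 1}{s + s} = \frac{-1 + s}{2 s}$)
$\left(1 - 3\right) W{\left(K{\left(-2,-1 \right)} \right)} = \left(1 - 3\right) \frac{-1 - -2}{2 \left(\left(-1\right) \left(-2\right)\right)} = \left(1 - 3\right) \frac{-1 + 2}{2 \cdot 2} = - 2 \cdot \frac{1}{2} \cdot \frac{1}{2} \cdot 1 = \left(-2\right) \frac{1}{4} = - \frac{1}{2}$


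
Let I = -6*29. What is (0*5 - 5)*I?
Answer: 870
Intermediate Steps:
I = -174
(0*5 - 5)*I = (0*5 - 5)*(-174) = (0 - 5)*(-174) = -5*(-174) = 870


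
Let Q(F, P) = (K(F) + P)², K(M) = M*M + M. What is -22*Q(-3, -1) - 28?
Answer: -578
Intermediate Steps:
K(M) = M + M² (K(M) = M² + M = M + M²)
Q(F, P) = (P + F*(1 + F))² (Q(F, P) = (F*(1 + F) + P)² = (P + F*(1 + F))²)
-22*Q(-3, -1) - 28 = -22*(-1 - 3*(1 - 3))² - 28 = -22*(-1 - 3*(-2))² - 28 = -22*(-1 + 6)² - 28 = -22*5² - 28 = -22*25 - 28 = -550 - 28 = -578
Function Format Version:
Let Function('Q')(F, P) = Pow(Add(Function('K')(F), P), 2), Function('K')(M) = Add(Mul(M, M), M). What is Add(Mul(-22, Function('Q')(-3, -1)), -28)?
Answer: -578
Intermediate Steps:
Function('K')(M) = Add(M, Pow(M, 2)) (Function('K')(M) = Add(Pow(M, 2), M) = Add(M, Pow(M, 2)))
Function('Q')(F, P) = Pow(Add(P, Mul(F, Add(1, F))), 2) (Function('Q')(F, P) = Pow(Add(Mul(F, Add(1, F)), P), 2) = Pow(Add(P, Mul(F, Add(1, F))), 2))
Add(Mul(-22, Function('Q')(-3, -1)), -28) = Add(Mul(-22, Pow(Add(-1, Mul(-3, Add(1, -3))), 2)), -28) = Add(Mul(-22, Pow(Add(-1, Mul(-3, -2)), 2)), -28) = Add(Mul(-22, Pow(Add(-1, 6), 2)), -28) = Add(Mul(-22, Pow(5, 2)), -28) = Add(Mul(-22, 25), -28) = Add(-550, -28) = -578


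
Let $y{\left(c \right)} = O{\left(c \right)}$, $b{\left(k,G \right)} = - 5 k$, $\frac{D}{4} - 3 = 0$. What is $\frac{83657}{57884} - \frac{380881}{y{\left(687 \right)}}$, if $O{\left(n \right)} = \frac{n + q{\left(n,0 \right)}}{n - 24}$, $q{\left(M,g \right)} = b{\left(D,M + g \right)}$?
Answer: $- \frac{4872350908371}{12097756} \approx -4.0275 \cdot 10^{5}$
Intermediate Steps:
$D = 12$ ($D = 12 + 4 \cdot 0 = 12 + 0 = 12$)
$q{\left(M,g \right)} = -60$ ($q{\left(M,g \right)} = \left(-5\right) 12 = -60$)
$O{\left(n \right)} = \frac{-60 + n}{-24 + n}$ ($O{\left(n \right)} = \frac{n - 60}{n - 24} = \frac{-60 + n}{-24 + n}$)
$y{\left(c \right)} = \frac{-60 + c}{-24 + c}$
$\frac{83657}{57884} - \frac{380881}{y{\left(687 \right)}} = \frac{83657}{57884} - \frac{380881}{\frac{1}{-24 + 687} \left(-60 + 687\right)} = 83657 \cdot \frac{1}{57884} - \frac{380881}{\frac{1}{663} \cdot 627} = \frac{83657}{57884} - \frac{380881}{\frac{1}{663} \cdot 627} = \frac{83657}{57884} - \frac{380881}{\frac{209}{221}} = \frac{83657}{57884} - \frac{84174701}{209} = - \frac{4872350908371}{12097756}$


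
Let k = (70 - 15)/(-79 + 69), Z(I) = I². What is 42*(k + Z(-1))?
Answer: -189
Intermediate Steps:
k = -11/2 (k = 55/(-10) = 55*(-⅒) = -11/2 ≈ -5.5000)
42*(k + Z(-1)) = 42*(-11/2 + (-1)²) = 42*(-11/2 + 1) = 42*(-9/2) = -189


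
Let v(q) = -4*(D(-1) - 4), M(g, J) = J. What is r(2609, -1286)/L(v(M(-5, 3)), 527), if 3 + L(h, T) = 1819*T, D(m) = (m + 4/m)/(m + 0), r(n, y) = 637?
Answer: 637/958610 ≈ 0.00066450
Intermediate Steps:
D(m) = (m + 4/m)/m
v(q) = -4 (v(q) = -4*((1 + 4/(-1)²) - 4) = -4*((1 + 4*1) - 4) = -4*((1 + 4) - 4) = -4*(5 - 4) = -4*1 = -4)
L(h, T) = -3 + 1819*T
r(2609, -1286)/L(v(M(-5, 3)), 527) = 637/(-3 + 1819*527) = 637/(-3 + 958613) = 637/958610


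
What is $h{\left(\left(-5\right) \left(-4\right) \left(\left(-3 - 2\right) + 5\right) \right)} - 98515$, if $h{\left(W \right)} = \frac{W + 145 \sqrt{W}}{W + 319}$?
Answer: $-98515$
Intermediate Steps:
$h{\left(W \right)} = \frac{W + 145 \sqrt{W}}{319 + W}$
$h{\left(\left(-5\right) \left(-4\right) \left(\left(-3 - 2\right) + 5\right) \right)} - 98515 = \frac{\left(-5\right) \left(-4\right) \left(\left(-3 - 2\right) + 5\right) + 145 \sqrt{\left(-5\right) \left(-4\right) \left(\left(-3 - 2\right) + 5\right)}}{319 + \left(-5\right) \left(-4\right) \left(\left(-3 - 2\right) + 5\right)} - 98515 = \frac{20 \left(-5 + 5\right) + 145 \sqrt{20 \left(-5 + 5\right)}}{319 + 20 \left(-5 + 5\right)} - 98515 = \frac{20 \cdot 0 + 145 \sqrt{20 \cdot 0}}{319 + 20 \cdot 0} - 98515 = \frac{0 + 145 \sqrt{0}}{319 + 0} - 98515 = \frac{0 + 145 \cdot 0}{319} - 98515 = \frac{0 + 0}{319} - 98515 = \frac{1}{319} \cdot 0 - 98515 = 0 - 98515 = -98515$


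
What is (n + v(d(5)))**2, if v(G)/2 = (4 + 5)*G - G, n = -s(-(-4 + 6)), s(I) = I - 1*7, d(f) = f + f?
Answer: 28561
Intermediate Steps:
d(f) = 2*f
s(I) = -7 + I (s(I) = I - 7 = -7 + I)
n = 9 (n = -(-7 - (-4 + 6)) = -(-7 - 1*2) = -(-7 - 2) = -1*(-9) = 9)
v(G) = 16*G (v(G) = 2*((4 + 5)*G - G) = 2*(9*G - G) = 2*(8*G) = 16*G)
(n + v(d(5)))**2 = (9 + 16*(2*5))**2 = (9 + 16*10)**2 = (9 + 160)**2 = 169**2 = 28561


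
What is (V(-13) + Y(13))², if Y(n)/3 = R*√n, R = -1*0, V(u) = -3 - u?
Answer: 100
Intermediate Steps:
R = 0
Y(n) = 0 (Y(n) = 3*(0*√n) = 3*0 = 0)
(V(-13) + Y(13))² = ((-3 - 1*(-13)) + 0)² = ((-3 + 13) + 0)² = (10 + 0)² = 10² = 100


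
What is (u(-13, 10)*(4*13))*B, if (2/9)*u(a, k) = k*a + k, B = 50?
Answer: -1404000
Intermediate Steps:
u(a, k) = 9*k/2 + 9*a*k/2 (u(a, k) = 9*(k*a + k)/2 = 9*(a*k + k)/2 = 9*(k + a*k)/2 = 9*k/2 + 9*a*k/2)
(u(-13, 10)*(4*13))*B = (((9/2)*10*(1 - 13))*(4*13))*50 = (((9/2)*10*(-12))*52)*50 = -540*52*50 = -28080*50 = -1404000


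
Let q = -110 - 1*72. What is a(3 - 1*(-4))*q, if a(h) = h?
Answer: -1274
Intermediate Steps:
q = -182 (q = -110 - 72 = -182)
a(3 - 1*(-4))*q = (3 - 1*(-4))*(-182) = (3 + 4)*(-182) = 7*(-182) = -1274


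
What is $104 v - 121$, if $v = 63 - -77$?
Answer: $14439$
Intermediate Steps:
$v = 140$ ($v = 63 + 77 = 140$)
$104 v - 121 = 104 \cdot 140 - 121 = 14560 - 121 = 14439$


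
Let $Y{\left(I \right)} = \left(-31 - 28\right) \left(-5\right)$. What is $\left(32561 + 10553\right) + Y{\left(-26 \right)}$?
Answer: $43409$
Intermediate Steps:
$Y{\left(I \right)} = 295$ ($Y{\left(I \right)} = \left(-31 - 28\right) \left(-5\right) = \left(-59\right) \left(-5\right) = 295$)
$\left(32561 + 10553\right) + Y{\left(-26 \right)} = \left(32561 + 10553\right) + 295 = 43114 + 295 = 43409$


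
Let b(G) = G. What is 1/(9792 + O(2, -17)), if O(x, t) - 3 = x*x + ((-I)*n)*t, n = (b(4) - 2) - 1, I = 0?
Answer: 1/9799 ≈ 0.00010205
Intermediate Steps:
n = 1 (n = (4 - 2) - 1 = 2 - 1 = 1)
O(x, t) = 3 + x² (O(x, t) = 3 + (x*x + (-1*0*1)*t) = 3 + (x² + (0*1)*t) = 3 + (x² + 0*t) = 3 + (x² + 0) = 3 + x²)
1/(9792 + O(2, -17)) = 1/(9792 + (3 + 2²)) = 1/(9792 + (3 + 4)) = 1/(9792 + 7) = 1/9799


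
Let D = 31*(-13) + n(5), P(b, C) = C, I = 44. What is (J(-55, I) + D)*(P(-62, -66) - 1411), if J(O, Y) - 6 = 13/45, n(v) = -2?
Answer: 26500334/45 ≈ 5.8890e+5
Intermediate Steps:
D = -405 (D = 31*(-13) - 2 = -403 - 2 = -405)
J(O, Y) = 283/45 (J(O, Y) = 6 + 13/45 = 283/45)
(J(-55, I) + D)*(P(-62, -66) - 1411) = (283/45 - 405)*(-66 - 1411) = -17942/45*(-1477) = 26500334/45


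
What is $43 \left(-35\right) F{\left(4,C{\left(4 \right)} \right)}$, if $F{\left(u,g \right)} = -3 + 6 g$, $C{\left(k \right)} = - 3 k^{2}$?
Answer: $437955$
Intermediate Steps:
$43 \left(-35\right) F{\left(4,C{\left(4 \right)} \right)} = 43 \left(-35\right) \left(-3 + 6 \left(- 3 \cdot 4^{2}\right)\right) = - 1505 \left(-3 + 6 \left(\left(-3\right) 16\right)\right) = - 1505 \left(-3 + 6 \left(-48\right)\right) = - 1505 \left(-3 - 288\right) = \left(-1505\right) \left(-291\right) = 437955$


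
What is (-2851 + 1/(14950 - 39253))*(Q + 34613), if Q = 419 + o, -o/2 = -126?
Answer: -2444752640536/24303 ≈ -1.0059e+8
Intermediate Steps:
o = 252 (o = -2*(-126) = 252)
Q = 671 (Q = 419 + 252 = 671)
(-2851 + 1/(14950 - 39253))*(Q + 34613) = (-2851 + 1/(14950 - 39253))*(671 + 34613) = (-2851 + 1/(-24303))*35284 = (-2851 - 1/24303)*35284 = -69287854/24303*35284 = -2444752640536/24303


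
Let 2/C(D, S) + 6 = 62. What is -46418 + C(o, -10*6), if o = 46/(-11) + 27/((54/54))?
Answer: -1299703/28 ≈ -46418.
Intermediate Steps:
o = 251/11 (o = 46*(-1/11) + 27/((54*(1/54))) = -46/11 + 27/1 = -46/11 + 27*1 = -46/11 + 27 = 251/11 ≈ 22.818)
C(D, S) = 1/28 (C(D, S) = 2/(-6 + 62) = 2/56 = 2*(1/56) = 1/28)
-46418 + C(o, -10*6) = -46418 + 1/28 = -1299703/28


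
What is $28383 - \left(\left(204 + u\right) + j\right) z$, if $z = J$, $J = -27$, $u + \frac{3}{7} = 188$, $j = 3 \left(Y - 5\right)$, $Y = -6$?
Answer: $\frac{266451}{7} \approx 38064.0$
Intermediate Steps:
$j = -33$ ($j = 3 \left(-6 - 5\right) = 3 \left(-11\right) = -33$)
$u = \frac{1313}{7}$ ($u = - \frac{3}{7} + 188 = \frac{1313}{7} \approx 187.57$)
$z = -27$
$28383 - \left(\left(204 + u\right) + j\right) z = 28383 - \left(\left(204 + \frac{1313}{7}\right) - 33\right) \left(-27\right) = 28383 - \left(\frac{2741}{7} - 33\right) \left(-27\right) = 28383 - \frac{2510}{7} \left(-27\right) = 28383 - - \frac{67770}{7} = 28383 + \frac{67770}{7} = \frac{266451}{7}$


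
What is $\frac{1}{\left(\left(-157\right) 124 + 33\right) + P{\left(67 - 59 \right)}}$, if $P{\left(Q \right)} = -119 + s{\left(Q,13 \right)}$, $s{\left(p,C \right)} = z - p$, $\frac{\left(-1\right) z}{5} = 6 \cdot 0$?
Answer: $- \frac{1}{19562} \approx -5.112 \cdot 10^{-5}$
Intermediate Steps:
$z = 0$ ($z = - 5 \cdot 6 \cdot 0 = \left(-5\right) 0 = 0$)
$s{\left(p,C \right)} = - p$ ($s{\left(p,C \right)} = 0 - p = - p$)
$P{\left(Q \right)} = -119 - Q$
$\frac{1}{\left(\left(-157\right) 124 + 33\right) + P{\left(67 - 59 \right)}} = \frac{1}{\left(\left(-157\right) 124 + 33\right) - \left(186 - 59\right)} = \frac{1}{\left(-19468 + 33\right) - 127} = \frac{1}{-19435 - 127} = \frac{1}{-19562} = - \frac{1}{19562}$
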